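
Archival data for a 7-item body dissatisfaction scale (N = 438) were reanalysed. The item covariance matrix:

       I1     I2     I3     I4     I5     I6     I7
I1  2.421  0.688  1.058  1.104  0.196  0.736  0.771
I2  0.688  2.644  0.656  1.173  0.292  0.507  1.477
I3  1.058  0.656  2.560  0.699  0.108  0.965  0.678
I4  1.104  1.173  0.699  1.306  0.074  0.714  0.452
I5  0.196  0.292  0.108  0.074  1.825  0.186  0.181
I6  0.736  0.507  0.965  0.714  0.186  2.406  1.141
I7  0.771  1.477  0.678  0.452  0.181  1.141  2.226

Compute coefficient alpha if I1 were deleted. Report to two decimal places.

coefficient alpha = 0.71

Remaining items: I2, I3, I4, I5, I6, I7 (k = 6).
Σσ²ᵢ = 2.644 + 2.560 + 1.306 + 1.825 + 2.406 + 2.226 = 12.967
σ²_total = 12.967 + 2 × 9.303 = 31.573
α (item deleted) = (6/5)·(1 − 12.967/31.573) = 0.71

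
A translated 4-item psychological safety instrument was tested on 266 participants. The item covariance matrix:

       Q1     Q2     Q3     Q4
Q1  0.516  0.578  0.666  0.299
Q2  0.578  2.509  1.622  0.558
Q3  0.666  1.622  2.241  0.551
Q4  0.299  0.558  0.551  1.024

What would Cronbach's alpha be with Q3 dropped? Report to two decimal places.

Remaining items: Q1, Q2, Q4 (k = 3).
Σσᵢ² = 0.516 + 2.509 + 1.024 = 4.049
Var(T) = 4.049 + 2 × 1.435 = 6.919
α (item deleted) = (3/2)·(1 − 4.049/6.919) = 0.62

Cronbach's alpha = 0.62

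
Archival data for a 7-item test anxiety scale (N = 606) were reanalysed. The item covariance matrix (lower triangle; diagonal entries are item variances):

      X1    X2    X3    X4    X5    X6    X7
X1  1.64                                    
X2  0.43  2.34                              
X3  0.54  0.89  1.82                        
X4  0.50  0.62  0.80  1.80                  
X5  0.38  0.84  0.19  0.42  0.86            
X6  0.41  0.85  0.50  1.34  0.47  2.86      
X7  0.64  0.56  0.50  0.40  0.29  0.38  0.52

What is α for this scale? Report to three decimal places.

α = 0.780

Σσ²ᵢ = 1.64 + 2.34 + 1.82 + 1.80 + 0.86 + 2.86 + 0.52 = 11.84
Σ_{i<j} σ_ij = 11.95
total variance = 11.84 + 2 × 11.95 = 35.74
α = (k/(k−1))·(1 − Σσ²ᵢ/total variance) = (7/6)·(1 − 11.84/35.74) = 0.780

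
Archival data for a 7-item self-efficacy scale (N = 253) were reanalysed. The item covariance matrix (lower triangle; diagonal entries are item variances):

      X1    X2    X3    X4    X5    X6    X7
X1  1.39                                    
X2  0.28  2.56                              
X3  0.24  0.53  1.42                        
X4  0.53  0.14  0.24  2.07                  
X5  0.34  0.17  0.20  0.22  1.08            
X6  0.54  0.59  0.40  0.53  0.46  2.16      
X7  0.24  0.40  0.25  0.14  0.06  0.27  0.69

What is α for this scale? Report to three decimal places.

Σσ²ᵢ = 1.39 + 2.56 + 1.42 + 2.07 + 1.08 + 2.16 + 0.69 = 11.37
Sum of off-diagonal covariances = 6.77
Var(T) = 11.37 + 2 × 6.77 = 24.91
α = (k/(k−1))·(1 − Σσ²ᵢ/Var(T)) = (7/6)·(1 − 11.37/24.91) = 0.634

α = 0.634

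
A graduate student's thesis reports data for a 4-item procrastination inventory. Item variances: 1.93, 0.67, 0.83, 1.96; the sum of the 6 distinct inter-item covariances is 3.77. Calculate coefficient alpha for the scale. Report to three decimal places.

ΣVar(i) = 1.93 + 0.67 + 0.83 + 1.96 = 5.39
Sum of distinct covariances = 3.77
σ²_T = ΣVar(i) + 2·Σcov = 5.39 + 2 × 3.77 = 12.93
α = (4/3)·(1 − 5.39/12.93) = 0.778

α = 0.778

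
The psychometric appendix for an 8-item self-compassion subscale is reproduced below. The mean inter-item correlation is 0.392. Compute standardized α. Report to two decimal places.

standardized α = 0.84

Standardized α = k·r̄ / (1 + (k−1)·r̄) = 8 × 0.392 / (1 + 7 × 0.392)
  = 3.1360 / 3.7440 = 0.84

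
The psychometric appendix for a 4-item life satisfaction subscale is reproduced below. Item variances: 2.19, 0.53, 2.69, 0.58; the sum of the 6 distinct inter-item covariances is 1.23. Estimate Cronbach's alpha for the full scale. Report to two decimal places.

sum of item variances = 2.19 + 0.53 + 2.69 + 0.58 = 5.99
Sum of distinct covariances = 1.23
σ²_total = sum of item variances + 2·Σcov = 5.99 + 2 × 1.23 = 8.45
α = (4/3)·(1 − 5.99/8.45) = 0.39

Cronbach's alpha = 0.39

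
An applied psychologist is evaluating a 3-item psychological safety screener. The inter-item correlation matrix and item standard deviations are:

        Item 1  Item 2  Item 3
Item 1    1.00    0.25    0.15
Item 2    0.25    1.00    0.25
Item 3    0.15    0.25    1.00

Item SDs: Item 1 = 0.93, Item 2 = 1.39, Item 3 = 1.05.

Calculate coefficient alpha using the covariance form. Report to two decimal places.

Σσ²ᵢ = 0.93² + 1.39² + 1.05² = 3.8995
Covariances σ_ij = r_ij · s_i · s_j:
  σ(Item 1,Item 2) = 0.25 × 0.93 × 1.39 = 0.3232
  σ(Item 1,Item 3) = 0.15 × 0.93 × 1.05 = 0.1465
  σ(Item 2,Item 3) = 0.25 × 1.39 × 1.05 = 0.3649
σ²_T = Σσ²ᵢ + 2·Σσ_ij = 3.8995 + 2 × 0.8346 = 5.5687
α = (3/2)·(1 − 3.8995/5.5687) = 0.45

coefficient alpha = 0.45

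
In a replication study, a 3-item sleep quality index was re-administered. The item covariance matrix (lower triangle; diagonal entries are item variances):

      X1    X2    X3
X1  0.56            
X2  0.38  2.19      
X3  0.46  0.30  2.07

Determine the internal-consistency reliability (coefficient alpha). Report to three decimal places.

sum of item variances = 0.56 + 2.19 + 2.07 = 4.82
Sum of off-diagonal covariances = 1.14
σ²_total = 4.82 + 2 × 1.14 = 7.10
α = (k/(k−1))·(1 − sum of item variances/σ²_total) = (3/2)·(1 − 4.82/7.10) = 0.482

α = 0.482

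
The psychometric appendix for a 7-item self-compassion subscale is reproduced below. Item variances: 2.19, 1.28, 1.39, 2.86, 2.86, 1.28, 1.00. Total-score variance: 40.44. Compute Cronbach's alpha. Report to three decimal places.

ΣVar(i) = 2.19 + 1.28 + 1.39 + 2.86 + 2.86 + 1.28 + 1.00 = 12.86
α = (k/(k−1))·(1 − ΣVar(i)/Var(T)) = (7/6)·(1 − 12.86/40.44) = 0.796

Cronbach's alpha = 0.796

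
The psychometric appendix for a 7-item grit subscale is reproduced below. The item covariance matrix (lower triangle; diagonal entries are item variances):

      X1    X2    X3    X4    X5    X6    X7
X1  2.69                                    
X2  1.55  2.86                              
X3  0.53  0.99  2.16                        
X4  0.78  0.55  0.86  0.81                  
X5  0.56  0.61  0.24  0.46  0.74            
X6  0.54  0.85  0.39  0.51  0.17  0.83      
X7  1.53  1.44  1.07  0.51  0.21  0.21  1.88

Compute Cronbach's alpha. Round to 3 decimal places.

Σσᵢ² = 2.69 + 2.86 + 2.16 + 0.81 + 0.74 + 0.83 + 1.88 = 11.97
Sum of the distinct covariances = 14.56
σ²_T = 11.97 + 2 × 14.56 = 41.09
α = (k/(k−1))·(1 − Σσᵢ²/σ²_T) = (7/6)·(1 − 11.97/41.09) = 0.827

α = 0.827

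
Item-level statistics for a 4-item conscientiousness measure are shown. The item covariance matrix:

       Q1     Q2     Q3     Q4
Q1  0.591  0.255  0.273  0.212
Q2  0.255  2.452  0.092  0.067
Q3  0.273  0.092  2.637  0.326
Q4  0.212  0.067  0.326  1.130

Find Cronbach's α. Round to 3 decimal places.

α = 0.353

sum of item variances = 0.591 + 2.452 + 2.637 + 1.130 = 6.810
Sum of the distinct covariances = 1.225
σ²_T = 6.810 + 2 × 1.225 = 9.260
α = (k/(k−1))·(1 − sum of item variances/σ²_T) = (4/3)·(1 − 6.810/9.260) = 0.353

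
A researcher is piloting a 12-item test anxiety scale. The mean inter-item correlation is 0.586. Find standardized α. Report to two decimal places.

standardized α = 0.94

Standardized α = k·r̄ / (1 + (k−1)·r̄) = 12 × 0.586 / (1 + 11 × 0.586)
  = 7.0320 / 7.4460 = 0.94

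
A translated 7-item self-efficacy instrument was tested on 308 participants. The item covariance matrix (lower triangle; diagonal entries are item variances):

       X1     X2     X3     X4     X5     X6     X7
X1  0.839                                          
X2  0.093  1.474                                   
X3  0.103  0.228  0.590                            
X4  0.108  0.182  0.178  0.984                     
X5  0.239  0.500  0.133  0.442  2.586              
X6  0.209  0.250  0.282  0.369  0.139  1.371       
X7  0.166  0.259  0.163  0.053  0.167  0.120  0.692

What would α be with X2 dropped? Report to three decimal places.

Remaining items: X1, X3, X4, X5, X6, X7 (k = 6).
ΣVar(i) = 0.839 + 0.590 + 0.984 + 2.586 + 1.371 + 0.692 = 7.062
total variance = 7.062 + 2 × 2.871 = 12.804
α (item deleted) = (6/5)·(1 − 7.062/12.804) = 0.538

α = 0.538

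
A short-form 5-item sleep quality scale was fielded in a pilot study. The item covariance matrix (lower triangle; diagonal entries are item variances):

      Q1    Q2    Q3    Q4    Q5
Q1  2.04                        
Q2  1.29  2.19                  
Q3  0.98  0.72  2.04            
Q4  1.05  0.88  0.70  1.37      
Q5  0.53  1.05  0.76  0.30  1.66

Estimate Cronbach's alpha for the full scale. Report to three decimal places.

Cronbach's alpha = 0.800

sum of item variances = 2.04 + 2.19 + 2.04 + 1.37 + 1.66 = 9.30
Σ_{i<j} σ_ij = 8.26
Var(T) = 9.30 + 2 × 8.26 = 25.82
α = (k/(k−1))·(1 − sum of item variances/Var(T)) = (5/4)·(1 − 9.30/25.82) = 0.800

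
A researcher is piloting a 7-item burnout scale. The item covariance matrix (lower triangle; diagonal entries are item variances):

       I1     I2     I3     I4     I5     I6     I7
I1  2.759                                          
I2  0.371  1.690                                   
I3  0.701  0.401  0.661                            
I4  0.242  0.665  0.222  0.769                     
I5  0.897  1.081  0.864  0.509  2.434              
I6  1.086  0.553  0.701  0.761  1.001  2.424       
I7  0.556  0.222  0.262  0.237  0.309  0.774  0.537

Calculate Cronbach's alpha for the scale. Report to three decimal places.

sum of item variances = 2.759 + 1.690 + 0.661 + 0.769 + 2.434 + 2.424 + 0.537 = 11.274
Sum of the distinct covariances = 12.415
σ²_T = 11.274 + 2 × 12.415 = 36.104
α = (k/(k−1))·(1 − sum of item variances/σ²_T) = (7/6)·(1 − 11.274/36.104) = 0.802

α = 0.802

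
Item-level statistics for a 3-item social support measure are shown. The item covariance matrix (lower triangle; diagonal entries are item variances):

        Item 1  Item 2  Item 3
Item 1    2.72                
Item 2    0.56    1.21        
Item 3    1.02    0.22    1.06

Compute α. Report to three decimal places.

Σσ²ᵢ = 2.72 + 1.21 + 1.06 = 4.99
Σ_{i<j} σ_ij = 1.80
σ²_total = 4.99 + 2 × 1.80 = 8.59
α = (k/(k−1))·(1 − Σσ²ᵢ/σ²_total) = (3/2)·(1 − 4.99/8.59) = 0.629

α = 0.629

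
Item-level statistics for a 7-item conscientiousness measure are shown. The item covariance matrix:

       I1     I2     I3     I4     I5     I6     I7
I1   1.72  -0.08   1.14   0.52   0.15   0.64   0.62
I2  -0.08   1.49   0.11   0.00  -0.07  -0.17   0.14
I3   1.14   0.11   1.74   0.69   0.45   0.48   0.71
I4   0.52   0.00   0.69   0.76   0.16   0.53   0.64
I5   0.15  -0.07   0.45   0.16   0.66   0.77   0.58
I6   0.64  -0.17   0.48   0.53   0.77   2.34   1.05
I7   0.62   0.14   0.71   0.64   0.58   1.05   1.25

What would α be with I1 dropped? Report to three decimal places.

α = 0.715

Remaining items: I2, I3, I4, I5, I6, I7 (k = 6).
sum of item variances = 1.49 + 1.74 + 0.76 + 0.66 + 2.34 + 1.25 = 8.24
σ²_T = 8.24 + 2 × 6.07 = 20.38
α (item deleted) = (6/5)·(1 − 8.24/20.38) = 0.715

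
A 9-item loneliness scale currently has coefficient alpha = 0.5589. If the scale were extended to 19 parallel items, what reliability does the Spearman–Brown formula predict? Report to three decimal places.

Length factor m = 19/9 = 2.1111
α' = m·α / (1 + (m−1)·α)
   = 19/9 × 0.5589 / (1 + (19/9 − 1) × 0.5589)
   = 1.1799 / 1.6210 = 0.728

predicted reliability = 0.728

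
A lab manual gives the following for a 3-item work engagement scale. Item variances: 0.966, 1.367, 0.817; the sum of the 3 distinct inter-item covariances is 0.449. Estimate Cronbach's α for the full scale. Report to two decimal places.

sum of item variances = 0.966 + 1.367 + 0.817 = 3.150
Sum of distinct covariances = 0.449
Var(T) = sum of item variances + 2·Σcov = 3.150 + 2 × 0.449 = 4.048
α = (3/2)·(1 − 3.150/4.048) = 0.33

α = 0.33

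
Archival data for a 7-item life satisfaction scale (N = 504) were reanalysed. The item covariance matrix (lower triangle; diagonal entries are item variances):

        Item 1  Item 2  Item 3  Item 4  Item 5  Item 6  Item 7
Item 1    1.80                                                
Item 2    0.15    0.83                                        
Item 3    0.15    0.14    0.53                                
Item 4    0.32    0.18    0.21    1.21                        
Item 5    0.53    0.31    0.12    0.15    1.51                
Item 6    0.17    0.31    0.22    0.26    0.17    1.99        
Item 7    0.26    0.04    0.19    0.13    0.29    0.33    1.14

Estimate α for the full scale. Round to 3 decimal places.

α = 0.591

Σσ²ᵢ = 1.80 + 0.83 + 0.53 + 1.21 + 1.51 + 1.99 + 1.14 = 9.01
Sum of the distinct covariances = 4.63
Var(T) = 9.01 + 2 × 4.63 = 18.27
α = (k/(k−1))·(1 − Σσ²ᵢ/Var(T)) = (7/6)·(1 − 9.01/18.27) = 0.591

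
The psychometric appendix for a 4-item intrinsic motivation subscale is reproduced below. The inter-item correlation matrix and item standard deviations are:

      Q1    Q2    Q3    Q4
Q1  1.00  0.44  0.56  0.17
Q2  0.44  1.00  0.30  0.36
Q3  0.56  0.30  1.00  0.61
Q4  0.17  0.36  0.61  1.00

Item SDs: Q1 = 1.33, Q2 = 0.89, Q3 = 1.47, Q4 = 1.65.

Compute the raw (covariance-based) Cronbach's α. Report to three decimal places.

Σσ²ᵢ = 1.33² + 0.89² + 1.47² + 1.65² = 7.4444
Covariances σ_ij = r_ij · s_i · s_j:
  σ(Q1,Q2) = 0.44 × 1.33 × 0.89 = 0.5208
  σ(Q1,Q3) = 0.56 × 1.33 × 1.47 = 1.0949
  σ(Q1,Q4) = 0.17 × 1.33 × 1.65 = 0.3731
  σ(Q2,Q3) = 0.30 × 0.89 × 1.47 = 0.3925
  σ(Q2,Q4) = 0.36 × 0.89 × 1.65 = 0.5287
  σ(Q3,Q4) = 0.61 × 1.47 × 1.65 = 1.4796
σ²_T = Σσ²ᵢ + 2·Σσ_ij = 7.4444 + 2 × 4.3896 = 16.2236
α = (4/3)·(1 − 7.4444/16.2236) = 0.722

Cronbach's α = 0.722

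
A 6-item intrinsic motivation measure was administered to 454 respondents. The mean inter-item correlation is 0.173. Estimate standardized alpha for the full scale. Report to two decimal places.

Standardized α = k·r̄ / (1 + (k−1)·r̄) = 6 × 0.173 / (1 + 5 × 0.173)
  = 1.0380 / 1.8650 = 0.56

α = 0.56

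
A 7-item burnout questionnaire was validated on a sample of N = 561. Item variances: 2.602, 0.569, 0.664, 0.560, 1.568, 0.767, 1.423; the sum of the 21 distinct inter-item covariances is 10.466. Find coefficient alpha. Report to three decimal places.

Σσᵢ² = 2.602 + 0.569 + 0.664 + 0.560 + 1.568 + 0.767 + 1.423 = 8.153
Sum of distinct covariances = 10.466
Var(T) = Σσᵢ² + 2·Σcov = 8.153 + 2 × 10.466 = 29.085
α = (7/6)·(1 − 8.153/29.085) = 0.840

coefficient alpha = 0.840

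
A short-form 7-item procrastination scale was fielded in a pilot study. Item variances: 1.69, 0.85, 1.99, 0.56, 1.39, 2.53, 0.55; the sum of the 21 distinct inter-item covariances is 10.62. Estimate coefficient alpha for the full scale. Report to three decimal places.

ΣVar(i) = 1.69 + 0.85 + 1.99 + 0.56 + 1.39 + 2.53 + 0.55 = 9.56
Sum of distinct covariances = 10.62
total variance = ΣVar(i) + 2·Σcov = 9.56 + 2 × 10.62 = 30.80
α = (7/6)·(1 − 9.56/30.80) = 0.805

coefficient alpha = 0.805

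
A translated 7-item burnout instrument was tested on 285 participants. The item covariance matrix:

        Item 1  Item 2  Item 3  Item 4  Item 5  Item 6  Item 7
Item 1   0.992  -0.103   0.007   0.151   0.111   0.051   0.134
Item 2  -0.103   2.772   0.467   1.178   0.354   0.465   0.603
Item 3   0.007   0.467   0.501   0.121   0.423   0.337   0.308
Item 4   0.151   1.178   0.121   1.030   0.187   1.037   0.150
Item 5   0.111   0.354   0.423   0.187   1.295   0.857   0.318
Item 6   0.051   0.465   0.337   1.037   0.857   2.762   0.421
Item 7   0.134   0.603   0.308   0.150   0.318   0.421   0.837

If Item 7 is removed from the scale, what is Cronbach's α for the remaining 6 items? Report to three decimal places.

Remaining items: Item 1, Item 2, Item 3, Item 4, Item 5, Item 6 (k = 6).
Σσ²ᵢ = 0.992 + 2.772 + 0.501 + 1.030 + 1.295 + 2.762 = 9.352
total variance = 9.352 + 2 × 5.643 = 20.638
α (item deleted) = (6/5)·(1 − 9.352/20.638) = 0.656

α = 0.656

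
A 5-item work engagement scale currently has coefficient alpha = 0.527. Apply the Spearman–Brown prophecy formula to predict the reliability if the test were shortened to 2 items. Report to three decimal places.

Length factor m = 2/5 = 0.4000
α' = m·α / (1 − (1−m)·α)
   = 2/5 × 0.527 / (1 − (1 − 2/5) × 0.527)
   = 0.2108 / 0.6838 = 0.308

predicted reliability = 0.308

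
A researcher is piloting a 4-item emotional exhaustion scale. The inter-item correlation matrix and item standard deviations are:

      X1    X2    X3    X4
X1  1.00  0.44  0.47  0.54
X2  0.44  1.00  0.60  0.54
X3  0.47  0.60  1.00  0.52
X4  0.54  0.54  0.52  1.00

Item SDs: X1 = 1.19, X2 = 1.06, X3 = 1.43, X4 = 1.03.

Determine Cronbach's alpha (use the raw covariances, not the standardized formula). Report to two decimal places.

Σσ²ᵢ = 1.19² + 1.06² + 1.43² + 1.03² = 5.6455
Covariances σ_ij = r_ij · s_i · s_j:
  σ(X1,X2) = 0.44 × 1.19 × 1.06 = 0.5550
  σ(X1,X3) = 0.47 × 1.19 × 1.43 = 0.7998
  σ(X1,X4) = 0.54 × 1.19 × 1.03 = 0.6619
  σ(X2,X3) = 0.60 × 1.06 × 1.43 = 0.9095
  σ(X2,X4) = 0.54 × 1.06 × 1.03 = 0.5896
  σ(X3,X4) = 0.52 × 1.43 × 1.03 = 0.7659
σ²_T = Σσ²ᵢ + 2·Σσ_ij = 5.6455 + 2 × 4.2817 = 14.2089
α = (4/3)·(1 − 5.6455/14.2089) = 0.80

Cronbach's alpha = 0.80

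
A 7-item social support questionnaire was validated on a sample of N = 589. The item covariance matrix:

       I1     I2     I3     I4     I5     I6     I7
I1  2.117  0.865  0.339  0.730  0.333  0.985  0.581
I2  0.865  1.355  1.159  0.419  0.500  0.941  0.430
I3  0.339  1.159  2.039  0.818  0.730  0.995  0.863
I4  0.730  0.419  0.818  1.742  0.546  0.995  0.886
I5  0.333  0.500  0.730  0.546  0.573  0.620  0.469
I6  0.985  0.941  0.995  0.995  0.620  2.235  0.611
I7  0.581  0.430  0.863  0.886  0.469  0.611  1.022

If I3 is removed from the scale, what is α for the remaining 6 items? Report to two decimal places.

α = 0.82

Remaining items: I1, I2, I4, I5, I6, I7 (k = 6).
Σσᵢ² = 2.117 + 1.355 + 1.742 + 0.573 + 2.235 + 1.022 = 9.044
σ²_total = 9.044 + 2 × 9.911 = 28.866
α (item deleted) = (6/5)·(1 − 9.044/28.866) = 0.82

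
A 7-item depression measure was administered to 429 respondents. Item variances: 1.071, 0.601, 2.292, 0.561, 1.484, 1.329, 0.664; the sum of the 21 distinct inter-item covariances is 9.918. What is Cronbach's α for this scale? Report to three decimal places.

Cronbach's α = 0.831

sum of item variances = 1.071 + 0.601 + 2.292 + 0.561 + 1.484 + 1.329 + 0.664 = 8.002
Sum of distinct covariances = 9.918
σ²_total = sum of item variances + 2·Σcov = 8.002 + 2 × 9.918 = 27.838
α = (7/6)·(1 − 8.002/27.838) = 0.831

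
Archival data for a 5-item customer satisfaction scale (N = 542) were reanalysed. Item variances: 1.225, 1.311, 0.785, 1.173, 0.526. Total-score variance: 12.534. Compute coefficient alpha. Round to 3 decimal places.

Σσ²ᵢ = 1.225 + 1.311 + 0.785 + 1.173 + 0.526 = 5.020
α = (k/(k−1))·(1 − Σσ²ᵢ/Var(T)) = (5/4)·(1 − 5.020/12.534) = 0.749

coefficient alpha = 0.749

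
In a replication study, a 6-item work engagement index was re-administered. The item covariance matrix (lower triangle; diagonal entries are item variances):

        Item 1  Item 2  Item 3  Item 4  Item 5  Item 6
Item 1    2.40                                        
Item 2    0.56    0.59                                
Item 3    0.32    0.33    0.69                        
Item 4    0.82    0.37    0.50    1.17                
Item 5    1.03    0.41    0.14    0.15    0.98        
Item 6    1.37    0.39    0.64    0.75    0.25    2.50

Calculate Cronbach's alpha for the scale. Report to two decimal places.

α = 0.79

sum of item variances = 2.40 + 0.59 + 0.69 + 1.17 + 0.98 + 2.50 = 8.33
Sum of off-diagonal covariances = 8.03
total variance = 8.33 + 2 × 8.03 = 24.39
α = (k/(k−1))·(1 − sum of item variances/total variance) = (6/5)·(1 − 8.33/24.39) = 0.79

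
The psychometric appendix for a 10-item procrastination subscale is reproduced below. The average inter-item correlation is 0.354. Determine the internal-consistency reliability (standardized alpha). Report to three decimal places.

standardized alpha = 0.846

Standardized α = k·r̄ / (1 + (k−1)·r̄) = 10 × 0.354 / (1 + 9 × 0.354)
  = 3.5400 / 4.1860 = 0.846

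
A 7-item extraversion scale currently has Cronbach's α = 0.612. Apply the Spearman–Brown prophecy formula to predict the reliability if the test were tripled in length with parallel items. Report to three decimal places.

Length factor m = 3
α' = m·α / (1 + (m−1)·α)
   = 3 × 0.612 / (1 + (3 − 1) × 0.612)
   = 1.8360 / 2.2240 = 0.826

predicted reliability = 0.826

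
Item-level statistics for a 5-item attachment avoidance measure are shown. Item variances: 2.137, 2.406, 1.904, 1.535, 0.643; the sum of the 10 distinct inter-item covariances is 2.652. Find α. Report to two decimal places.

sum of item variances = 2.137 + 2.406 + 1.904 + 1.535 + 0.643 = 8.625
Sum of distinct covariances = 2.652
σ²_total = sum of item variances + 2·Σcov = 8.625 + 2 × 2.652 = 13.929
α = (5/4)·(1 − 8.625/13.929) = 0.48

α = 0.48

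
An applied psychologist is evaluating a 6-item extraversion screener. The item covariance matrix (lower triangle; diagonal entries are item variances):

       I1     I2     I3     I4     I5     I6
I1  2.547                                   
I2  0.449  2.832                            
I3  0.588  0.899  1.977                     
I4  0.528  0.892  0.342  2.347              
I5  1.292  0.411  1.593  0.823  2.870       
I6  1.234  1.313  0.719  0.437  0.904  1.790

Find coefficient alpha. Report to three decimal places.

Σσᵢ² = 2.547 + 2.832 + 1.977 + 2.347 + 2.870 + 1.790 = 14.363
Sum of the distinct covariances = 12.424
σ²_T = 14.363 + 2 × 12.424 = 39.211
α = (k/(k−1))·(1 − Σσᵢ²/σ²_T) = (6/5)·(1 − 14.363/39.211) = 0.760

coefficient alpha = 0.760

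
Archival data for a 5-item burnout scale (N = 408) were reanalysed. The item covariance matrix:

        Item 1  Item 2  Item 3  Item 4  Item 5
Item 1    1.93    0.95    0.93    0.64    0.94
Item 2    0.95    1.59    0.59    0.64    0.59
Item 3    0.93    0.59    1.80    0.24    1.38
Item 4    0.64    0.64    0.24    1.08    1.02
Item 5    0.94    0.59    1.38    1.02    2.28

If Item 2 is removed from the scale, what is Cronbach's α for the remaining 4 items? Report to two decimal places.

Remaining items: Item 1, Item 3, Item 4, Item 5 (k = 4).
Σσᵢ² = 1.93 + 1.80 + 1.08 + 2.28 = 7.09
total variance = 7.09 + 2 × 5.15 = 17.39
α (item deleted) = (4/3)·(1 − 7.09/17.39) = 0.79

α = 0.79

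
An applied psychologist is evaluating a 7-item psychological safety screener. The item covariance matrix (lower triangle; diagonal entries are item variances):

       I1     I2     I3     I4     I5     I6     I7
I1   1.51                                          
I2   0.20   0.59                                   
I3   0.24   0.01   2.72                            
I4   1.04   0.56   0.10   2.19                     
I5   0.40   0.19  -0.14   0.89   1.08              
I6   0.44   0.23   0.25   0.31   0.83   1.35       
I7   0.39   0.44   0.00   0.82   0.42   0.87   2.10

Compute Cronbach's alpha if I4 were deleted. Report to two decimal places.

Remaining items: I1, I2, I3, I5, I6, I7 (k = 6).
Σσ²ᵢ = 1.51 + 0.59 + 2.72 + 1.08 + 1.35 + 2.10 = 9.35
σ²_total = 9.35 + 2 × 4.77 = 18.89
α (item deleted) = (6/5)·(1 − 9.35/18.89) = 0.61

α = 0.61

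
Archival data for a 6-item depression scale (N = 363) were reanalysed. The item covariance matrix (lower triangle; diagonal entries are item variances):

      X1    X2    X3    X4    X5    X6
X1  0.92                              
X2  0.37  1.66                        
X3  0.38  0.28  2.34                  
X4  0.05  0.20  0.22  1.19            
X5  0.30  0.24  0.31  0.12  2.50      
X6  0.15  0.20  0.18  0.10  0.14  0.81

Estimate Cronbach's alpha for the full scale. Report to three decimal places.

Σσ²ᵢ = 0.92 + 1.66 + 2.34 + 1.19 + 2.50 + 0.81 = 9.42
Sum of off-diagonal covariances = 3.24
σ²_total = 9.42 + 2 × 3.24 = 15.90
α = (k/(k−1))·(1 − Σσ²ᵢ/σ²_total) = (6/5)·(1 − 9.42/15.90) = 0.489

α = 0.489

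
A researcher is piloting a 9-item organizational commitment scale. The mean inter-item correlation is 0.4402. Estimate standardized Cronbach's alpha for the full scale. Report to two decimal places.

Standardized α = k·r̄ / (1 + (k−1)·r̄) = 9 × 0.4402 / (1 + 8 × 0.4402)
  = 3.9618 / 4.5216 = 0.88

α = 0.88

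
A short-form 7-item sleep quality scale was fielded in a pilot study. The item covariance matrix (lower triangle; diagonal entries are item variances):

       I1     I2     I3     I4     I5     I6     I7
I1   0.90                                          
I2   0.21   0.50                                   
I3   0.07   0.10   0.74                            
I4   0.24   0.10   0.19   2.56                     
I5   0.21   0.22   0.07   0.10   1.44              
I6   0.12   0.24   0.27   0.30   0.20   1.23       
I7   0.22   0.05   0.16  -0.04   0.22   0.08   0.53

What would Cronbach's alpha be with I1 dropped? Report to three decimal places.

Cronbach's alpha = 0.471

Remaining items: I2, I3, I4, I5, I6, I7 (k = 6).
Σσ²ᵢ = 0.50 + 0.74 + 2.56 + 1.44 + 1.23 + 0.53 = 7.00
total variance = 7.00 + 2 × 2.26 = 11.52
α (item deleted) = (6/5)·(1 − 7.00/11.52) = 0.471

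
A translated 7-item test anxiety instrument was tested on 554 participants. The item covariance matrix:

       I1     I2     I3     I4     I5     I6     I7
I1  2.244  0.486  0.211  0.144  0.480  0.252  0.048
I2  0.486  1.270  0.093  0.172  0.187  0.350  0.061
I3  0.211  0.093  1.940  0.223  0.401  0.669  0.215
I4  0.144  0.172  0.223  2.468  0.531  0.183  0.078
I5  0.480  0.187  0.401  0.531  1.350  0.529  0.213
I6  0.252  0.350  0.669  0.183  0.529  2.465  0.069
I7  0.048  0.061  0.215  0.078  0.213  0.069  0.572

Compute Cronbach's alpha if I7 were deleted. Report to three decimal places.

Cronbach's alpha = 0.547

Remaining items: I1, I2, I3, I4, I5, I6 (k = 6).
Σσ²ᵢ = 2.244 + 1.270 + 1.940 + 2.468 + 1.350 + 2.465 = 11.737
Var(T) = 11.737 + 2 × 4.911 = 21.559
α (item deleted) = (6/5)·(1 − 11.737/21.559) = 0.547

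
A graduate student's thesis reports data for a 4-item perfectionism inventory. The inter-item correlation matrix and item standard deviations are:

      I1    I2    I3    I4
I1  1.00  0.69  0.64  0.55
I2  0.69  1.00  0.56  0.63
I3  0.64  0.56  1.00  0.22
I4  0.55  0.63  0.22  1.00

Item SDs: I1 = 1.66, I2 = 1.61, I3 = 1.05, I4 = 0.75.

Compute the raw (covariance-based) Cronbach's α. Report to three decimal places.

Σσ²ᵢ = 1.66² + 1.61² + 1.05² + 0.75² = 7.0127
Covariances σ_ij = r_ij · s_i · s_j:
  σ(I1,I2) = 0.69 × 1.66 × 1.61 = 1.8441
  σ(I1,I3) = 0.64 × 1.66 × 1.05 = 1.1155
  σ(I1,I4) = 0.55 × 1.66 × 0.75 = 0.6847
  σ(I2,I3) = 0.56 × 1.61 × 1.05 = 0.9467
  σ(I2,I4) = 0.63 × 1.61 × 0.75 = 0.7607
  σ(I3,I4) = 0.22 × 1.05 × 0.75 = 0.1733
σ²_T = Σσ²ᵢ + 2·Σσ_ij = 7.0127 + 2 × 5.5250 = 18.0627
α = (4/3)·(1 − 7.0127/18.0627) = 0.816

Cronbach's α = 0.816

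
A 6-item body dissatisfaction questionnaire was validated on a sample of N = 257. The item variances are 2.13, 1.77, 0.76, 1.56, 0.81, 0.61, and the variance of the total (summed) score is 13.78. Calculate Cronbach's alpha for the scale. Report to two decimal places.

Σσᵢ² = 2.13 + 1.77 + 0.76 + 1.56 + 0.81 + 0.61 = 7.64
α = (k/(k−1))·(1 − Σσᵢ²/σ²_total) = (6/5)·(1 − 7.64/13.78) = 0.53

α = 0.53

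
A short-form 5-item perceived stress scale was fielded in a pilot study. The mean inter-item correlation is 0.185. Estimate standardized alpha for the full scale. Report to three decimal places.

standardized alpha = 0.532

Standardized α = k·r̄ / (1 + (k−1)·r̄) = 5 × 0.185 / (1 + 4 × 0.185)
  = 0.9250 / 1.7400 = 0.532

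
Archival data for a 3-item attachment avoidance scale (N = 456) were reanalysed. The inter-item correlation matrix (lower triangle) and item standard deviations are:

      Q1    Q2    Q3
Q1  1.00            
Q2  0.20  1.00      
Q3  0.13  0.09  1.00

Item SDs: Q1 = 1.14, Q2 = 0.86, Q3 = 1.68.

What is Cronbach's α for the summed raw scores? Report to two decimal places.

Cronbach's α = 0.29

Σσ²ᵢ = 1.14² + 0.86² + 1.68² = 4.8616
Covariances σ_ij = r_ij · s_i · s_j:
  σ(Q1,Q2) = 0.20 × 1.14 × 0.86 = 0.1961
  σ(Q1,Q3) = 0.13 × 1.14 × 1.68 = 0.2490
  σ(Q2,Q3) = 0.09 × 0.86 × 1.68 = 0.1300
σ²_T = Σσ²ᵢ + 2·Σσ_ij = 4.8616 + 2 × 0.5751 = 6.0118
α = (3/2)·(1 − 4.8616/6.0118) = 0.29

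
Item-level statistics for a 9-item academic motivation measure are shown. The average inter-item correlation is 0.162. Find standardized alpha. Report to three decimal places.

standardized alpha = 0.635

Standardized α = k·r̄ / (1 + (k−1)·r̄) = 9 × 0.162 / (1 + 8 × 0.162)
  = 1.4580 / 2.2960 = 0.635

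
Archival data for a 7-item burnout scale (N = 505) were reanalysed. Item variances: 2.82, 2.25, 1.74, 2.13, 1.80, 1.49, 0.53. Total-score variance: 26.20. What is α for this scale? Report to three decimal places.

Σσ²ᵢ = 2.82 + 2.25 + 1.74 + 2.13 + 1.80 + 1.49 + 0.53 = 12.76
α = (k/(k−1))·(1 − Σσ²ᵢ/total variance) = (7/6)·(1 − 12.76/26.20) = 0.598

α = 0.598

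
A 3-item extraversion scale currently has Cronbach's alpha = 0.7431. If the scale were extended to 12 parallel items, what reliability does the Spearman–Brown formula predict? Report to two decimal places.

Length factor m = 12/3 = 4.0000
α' = m·α / (1 + (m−1)·α)
   = 12/3 × 0.7431 / (1 + (12/3 − 1) × 0.7431)
   = 2.9724 / 3.2293 = 0.92

predicted reliability = 0.92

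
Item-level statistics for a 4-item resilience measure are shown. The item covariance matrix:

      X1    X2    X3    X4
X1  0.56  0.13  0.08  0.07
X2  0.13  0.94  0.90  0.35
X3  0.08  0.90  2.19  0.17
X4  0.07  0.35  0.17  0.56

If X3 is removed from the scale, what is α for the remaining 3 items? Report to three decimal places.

Remaining items: X1, X2, X4 (k = 3).
ΣVar(i) = 0.56 + 0.94 + 0.56 = 2.06
Var(T) = 2.06 + 2 × 0.55 = 3.16
α (item deleted) = (3/2)·(1 − 2.06/3.16) = 0.522

α = 0.522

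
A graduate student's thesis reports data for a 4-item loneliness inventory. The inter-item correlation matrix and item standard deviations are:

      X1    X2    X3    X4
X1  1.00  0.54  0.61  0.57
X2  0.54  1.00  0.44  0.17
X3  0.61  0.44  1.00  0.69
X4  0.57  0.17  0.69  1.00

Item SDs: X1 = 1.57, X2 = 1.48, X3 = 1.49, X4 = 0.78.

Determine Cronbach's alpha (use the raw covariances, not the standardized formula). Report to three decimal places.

Σσ²ᵢ = 1.57² + 1.48² + 1.49² + 0.78² = 7.4838
Covariances σ_ij = r_ij · s_i · s_j:
  σ(X1,X2) = 0.54 × 1.57 × 1.48 = 1.2547
  σ(X1,X3) = 0.61 × 1.57 × 1.49 = 1.4270
  σ(X1,X4) = 0.57 × 1.57 × 0.78 = 0.6980
  σ(X2,X3) = 0.44 × 1.48 × 1.49 = 0.9703
  σ(X2,X4) = 0.17 × 1.48 × 0.78 = 0.1962
  σ(X3,X4) = 0.69 × 1.49 × 0.78 = 0.8019
σ²_T = Σσ²ᵢ + 2·Σσ_ij = 7.4838 + 2 × 5.3481 = 18.1800
α = (4/3)·(1 − 7.4838/18.1800) = 0.784

Cronbach's alpha = 0.784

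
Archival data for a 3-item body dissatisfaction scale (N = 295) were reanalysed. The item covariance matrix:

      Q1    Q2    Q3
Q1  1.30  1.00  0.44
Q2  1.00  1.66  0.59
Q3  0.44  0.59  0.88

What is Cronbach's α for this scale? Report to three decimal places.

Cronbach's α = 0.771

sum of item variances = 1.30 + 1.66 + 0.88 = 3.84
Sum of off-diagonal covariances = 2.03
Var(T) = 3.84 + 2 × 2.03 = 7.90
α = (k/(k−1))·(1 − sum of item variances/Var(T)) = (3/2)·(1 − 3.84/7.90) = 0.771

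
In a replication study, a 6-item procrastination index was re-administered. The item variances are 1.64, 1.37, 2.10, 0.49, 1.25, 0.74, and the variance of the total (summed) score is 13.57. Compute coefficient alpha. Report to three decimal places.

ΣVar(i) = 1.64 + 1.37 + 2.10 + 0.49 + 1.25 + 0.74 = 7.59
α = (k/(k−1))·(1 − ΣVar(i)/total variance) = (6/5)·(1 − 7.59/13.57) = 0.529

α = 0.529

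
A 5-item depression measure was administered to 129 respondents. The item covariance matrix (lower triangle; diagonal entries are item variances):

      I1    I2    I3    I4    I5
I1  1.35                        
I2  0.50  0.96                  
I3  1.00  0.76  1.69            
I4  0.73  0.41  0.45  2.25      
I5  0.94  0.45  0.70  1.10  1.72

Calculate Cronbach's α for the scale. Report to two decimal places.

Cronbach's α = 0.80

Σσ²ᵢ = 1.35 + 0.96 + 1.69 + 2.25 + 1.72 = 7.97
Σ_{i<j} σ_ij = 7.04
σ²_total = 7.97 + 2 × 7.04 = 22.05
α = (k/(k−1))·(1 − Σσ²ᵢ/σ²_total) = (5/4)·(1 − 7.97/22.05) = 0.80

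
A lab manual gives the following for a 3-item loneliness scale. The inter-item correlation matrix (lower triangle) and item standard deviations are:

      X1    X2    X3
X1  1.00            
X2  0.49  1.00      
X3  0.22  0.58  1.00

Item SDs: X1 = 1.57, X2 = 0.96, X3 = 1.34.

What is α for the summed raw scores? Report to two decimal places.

Σσ²ᵢ = 1.57² + 0.96² + 1.34² = 5.1821
Covariances σ_ij = r_ij · s_i · s_j:
  σ(X1,X2) = 0.49 × 1.57 × 0.96 = 0.7385
  σ(X1,X3) = 0.22 × 1.57 × 1.34 = 0.4628
  σ(X2,X3) = 0.58 × 0.96 × 1.34 = 0.7461
σ²_T = Σσ²ᵢ + 2·Σσ_ij = 5.1821 + 2 × 1.9474 = 9.0769
α = (3/2)·(1 − 5.1821/9.0769) = 0.64

α = 0.64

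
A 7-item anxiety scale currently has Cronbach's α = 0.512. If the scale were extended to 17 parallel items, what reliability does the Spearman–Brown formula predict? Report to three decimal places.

Length factor m = 17/7 = 2.4286
α' = m·α / (1 + (m−1)·α)
   = 17/7 × 0.512 / (1 + (17/7 − 1) × 0.512)
   = 1.2434 / 1.7314 = 0.718

predicted reliability = 0.718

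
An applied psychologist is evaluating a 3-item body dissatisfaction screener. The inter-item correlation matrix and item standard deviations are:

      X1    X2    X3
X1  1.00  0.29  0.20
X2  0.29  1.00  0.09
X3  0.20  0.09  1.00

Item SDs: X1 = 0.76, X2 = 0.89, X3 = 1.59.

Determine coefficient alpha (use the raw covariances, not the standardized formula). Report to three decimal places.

Σσ²ᵢ = 0.76² + 0.89² + 1.59² = 3.8978
Covariances σ_ij = r_ij · s_i · s_j:
  σ(X1,X2) = 0.29 × 0.76 × 0.89 = 0.1962
  σ(X1,X3) = 0.20 × 0.76 × 1.59 = 0.2417
  σ(X2,X3) = 0.09 × 0.89 × 1.59 = 0.1274
σ²_T = Σσ²ᵢ + 2·Σσ_ij = 3.8978 + 2 × 0.5653 = 5.0284
α = (3/2)·(1 − 3.8978/5.0284) = 0.337

coefficient alpha = 0.337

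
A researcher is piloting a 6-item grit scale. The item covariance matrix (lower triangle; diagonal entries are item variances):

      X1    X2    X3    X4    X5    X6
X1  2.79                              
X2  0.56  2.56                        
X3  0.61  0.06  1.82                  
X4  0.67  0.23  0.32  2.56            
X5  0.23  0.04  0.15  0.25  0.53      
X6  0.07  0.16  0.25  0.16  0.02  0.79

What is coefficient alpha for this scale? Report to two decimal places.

sum of item variances = 2.79 + 2.56 + 1.82 + 2.56 + 0.53 + 0.79 = 11.05
Σ_{i<j} σ_ij = 3.78
Var(T) = 11.05 + 2 × 3.78 = 18.61
α = (k/(k−1))·(1 − sum of item variances/Var(T)) = (6/5)·(1 − 11.05/18.61) = 0.49

coefficient alpha = 0.49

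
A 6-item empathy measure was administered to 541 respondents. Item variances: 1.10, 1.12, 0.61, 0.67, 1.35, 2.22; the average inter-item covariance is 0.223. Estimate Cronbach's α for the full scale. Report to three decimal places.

sum of item variances = 1.10 + 1.12 + 0.61 + 0.67 + 1.35 + 2.22 = 7.07
Sum of the 15 distinct covariances = 15 × 0.223 = 3.345
Var(T) = sum of item variances + 2·Σcov = 7.07 + 2 × 3.345 = 13.760
α = (6/5)·(1 − 7.07/13.760) = 0.583

Cronbach's α = 0.583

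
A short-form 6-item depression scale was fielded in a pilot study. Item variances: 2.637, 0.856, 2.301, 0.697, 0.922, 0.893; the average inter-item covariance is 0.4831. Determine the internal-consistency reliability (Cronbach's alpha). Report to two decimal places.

Σσᵢ² = 2.637 + 0.856 + 2.301 + 0.697 + 0.922 + 0.893 = 8.306
Sum of the 15 distinct covariances = 15 × 0.4831 = 7.2465
Var(T) = Σσᵢ² + 2·Σcov = 8.306 + 2 × 7.2465 = 22.7990
α = (6/5)·(1 − 8.306/22.7990) = 0.76

α = 0.76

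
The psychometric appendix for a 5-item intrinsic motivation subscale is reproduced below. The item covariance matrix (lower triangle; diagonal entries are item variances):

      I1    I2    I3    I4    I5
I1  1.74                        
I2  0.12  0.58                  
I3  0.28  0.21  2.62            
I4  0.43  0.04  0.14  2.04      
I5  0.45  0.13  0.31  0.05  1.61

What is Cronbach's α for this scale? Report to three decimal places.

ΣVar(i) = 1.74 + 0.58 + 2.62 + 2.04 + 1.61 = 8.59
Sum of off-diagonal covariances = 2.16
total variance = 8.59 + 2 × 2.16 = 12.91
α = (k/(k−1))·(1 − ΣVar(i)/total variance) = (5/4)·(1 − 8.59/12.91) = 0.418

Cronbach's α = 0.418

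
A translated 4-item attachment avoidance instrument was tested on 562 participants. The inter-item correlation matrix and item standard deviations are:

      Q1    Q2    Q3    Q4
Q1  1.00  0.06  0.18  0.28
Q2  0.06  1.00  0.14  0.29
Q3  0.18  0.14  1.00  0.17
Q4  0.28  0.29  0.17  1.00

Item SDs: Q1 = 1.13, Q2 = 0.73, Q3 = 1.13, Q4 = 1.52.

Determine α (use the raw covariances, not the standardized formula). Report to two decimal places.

Σσ²ᵢ = 1.13² + 0.73² + 1.13² + 1.52² = 5.3971
Covariances σ_ij = r_ij · s_i · s_j:
  σ(Q1,Q2) = 0.06 × 1.13 × 0.73 = 0.0495
  σ(Q1,Q3) = 0.18 × 1.13 × 1.13 = 0.2298
  σ(Q1,Q4) = 0.28 × 1.13 × 1.52 = 0.4809
  σ(Q2,Q3) = 0.14 × 0.73 × 1.13 = 0.1155
  σ(Q2,Q4) = 0.29 × 0.73 × 1.52 = 0.3218
  σ(Q3,Q4) = 0.17 × 1.13 × 1.52 = 0.2920
σ²_T = Σσ²ᵢ + 2·Σσ_ij = 5.3971 + 2 × 1.4895 = 8.3761
α = (4/3)·(1 − 5.3971/8.3761) = 0.47

α = 0.47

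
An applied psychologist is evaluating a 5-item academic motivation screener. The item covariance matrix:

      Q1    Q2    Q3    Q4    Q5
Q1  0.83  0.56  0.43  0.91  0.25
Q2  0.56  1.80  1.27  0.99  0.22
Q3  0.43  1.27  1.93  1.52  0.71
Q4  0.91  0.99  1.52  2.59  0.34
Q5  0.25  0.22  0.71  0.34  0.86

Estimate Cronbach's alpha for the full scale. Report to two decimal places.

Σσ²ᵢ = 0.83 + 1.80 + 1.93 + 2.59 + 0.86 = 8.01
Sum of the distinct covariances = 7.20
Var(T) = 8.01 + 2 × 7.20 = 22.41
α = (k/(k−1))·(1 − Σσ²ᵢ/Var(T)) = (5/4)·(1 − 8.01/22.41) = 0.80

Cronbach's alpha = 0.80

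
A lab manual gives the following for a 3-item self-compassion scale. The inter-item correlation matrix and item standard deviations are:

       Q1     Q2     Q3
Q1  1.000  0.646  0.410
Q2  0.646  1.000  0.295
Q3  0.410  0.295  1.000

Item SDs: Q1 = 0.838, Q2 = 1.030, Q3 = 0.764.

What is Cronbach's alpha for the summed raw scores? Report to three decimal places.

Σσ²ᵢ = 0.838² + 1.030² + 0.764² = 2.3468
Covariances σ_ij = r_ij · s_i · s_j:
  σ(Q1,Q2) = 0.646 × 0.838 × 1.030 = 0.5576
  σ(Q1,Q3) = 0.410 × 0.838 × 0.764 = 0.2625
  σ(Q2,Q3) = 0.295 × 1.030 × 0.764 = 0.2321
σ²_T = Σσ²ᵢ + 2·Σσ_ij = 2.3468 + 2 × 1.0522 = 4.4512
α = (3/2)·(1 − 2.3468/4.4512) = 0.709

Cronbach's alpha = 0.709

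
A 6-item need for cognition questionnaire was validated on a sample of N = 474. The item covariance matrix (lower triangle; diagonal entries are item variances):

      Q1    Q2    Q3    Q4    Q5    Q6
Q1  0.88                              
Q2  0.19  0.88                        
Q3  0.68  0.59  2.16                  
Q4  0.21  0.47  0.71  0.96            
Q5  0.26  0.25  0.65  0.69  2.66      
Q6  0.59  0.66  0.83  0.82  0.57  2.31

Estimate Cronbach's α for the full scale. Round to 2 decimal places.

Cronbach's α = 0.75

sum of item variances = 0.88 + 0.88 + 2.16 + 0.96 + 2.66 + 2.31 = 9.85
Sum of off-diagonal covariances = 8.17
Var(T) = 9.85 + 2 × 8.17 = 26.19
α = (k/(k−1))·(1 − sum of item variances/Var(T)) = (6/5)·(1 − 9.85/26.19) = 0.75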